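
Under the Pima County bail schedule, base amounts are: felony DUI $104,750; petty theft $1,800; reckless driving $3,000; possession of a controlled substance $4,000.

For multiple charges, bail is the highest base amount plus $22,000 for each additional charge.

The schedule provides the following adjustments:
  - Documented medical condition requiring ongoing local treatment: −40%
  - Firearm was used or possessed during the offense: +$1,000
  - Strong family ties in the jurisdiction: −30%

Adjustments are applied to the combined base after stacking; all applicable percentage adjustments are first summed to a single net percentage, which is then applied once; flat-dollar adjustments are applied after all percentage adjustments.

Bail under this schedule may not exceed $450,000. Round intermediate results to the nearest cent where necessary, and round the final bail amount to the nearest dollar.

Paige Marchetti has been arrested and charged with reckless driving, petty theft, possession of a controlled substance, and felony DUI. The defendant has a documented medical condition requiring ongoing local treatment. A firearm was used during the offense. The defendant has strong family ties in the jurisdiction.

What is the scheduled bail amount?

Base amounts from the schedule: reckless driving $3,000; petty theft $1,800; possession of a controlled substance $4,000; felony DUI $104,750.
Stacking rule: highest base plus $22,000 per additional charge. Highest is felony DUI at $104,750; 3 additional charges → +$66,000. Combined base = $170,750.
Net percentage adjustment: −40% −30% = −70%. $170,750 × 0.3 = $51,225.
Firearm was used or possessed during the offense (+$1,000 flat): $51,225 + $1,000 = $52,225.
$52,225 is within the $450,000 maximum.

$52,225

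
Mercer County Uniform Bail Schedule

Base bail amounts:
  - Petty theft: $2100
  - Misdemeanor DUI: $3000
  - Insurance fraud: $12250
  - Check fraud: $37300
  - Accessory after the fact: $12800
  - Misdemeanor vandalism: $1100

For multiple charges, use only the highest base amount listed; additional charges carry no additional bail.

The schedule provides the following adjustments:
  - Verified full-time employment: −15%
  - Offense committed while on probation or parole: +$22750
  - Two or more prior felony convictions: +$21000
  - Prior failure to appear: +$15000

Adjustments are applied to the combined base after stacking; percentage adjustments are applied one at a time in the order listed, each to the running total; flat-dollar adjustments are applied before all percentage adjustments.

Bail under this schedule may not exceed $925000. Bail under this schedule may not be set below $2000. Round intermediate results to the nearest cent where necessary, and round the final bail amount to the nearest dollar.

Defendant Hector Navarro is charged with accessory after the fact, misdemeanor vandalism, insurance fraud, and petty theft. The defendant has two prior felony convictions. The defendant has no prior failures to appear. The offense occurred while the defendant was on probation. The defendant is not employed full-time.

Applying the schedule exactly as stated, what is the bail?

$56550

Base amounts from the schedule: accessory after the fact $12800; misdemeanor vandalism $1100; insurance fraud $12250; petty theft $2100.
Stacking rule: use the highest base only. Highest is accessory after the fact at $12800. Combined base = $12800.
Offense committed while on probation or parole (+$22750 flat): $12800 + $22750 = $35550.
Two or more prior felony convictions (+$21000 flat): $35550 + $21000 = $56550.
$56550 is within the $925000 maximum.
$56550 is at or above the $2000 minimum.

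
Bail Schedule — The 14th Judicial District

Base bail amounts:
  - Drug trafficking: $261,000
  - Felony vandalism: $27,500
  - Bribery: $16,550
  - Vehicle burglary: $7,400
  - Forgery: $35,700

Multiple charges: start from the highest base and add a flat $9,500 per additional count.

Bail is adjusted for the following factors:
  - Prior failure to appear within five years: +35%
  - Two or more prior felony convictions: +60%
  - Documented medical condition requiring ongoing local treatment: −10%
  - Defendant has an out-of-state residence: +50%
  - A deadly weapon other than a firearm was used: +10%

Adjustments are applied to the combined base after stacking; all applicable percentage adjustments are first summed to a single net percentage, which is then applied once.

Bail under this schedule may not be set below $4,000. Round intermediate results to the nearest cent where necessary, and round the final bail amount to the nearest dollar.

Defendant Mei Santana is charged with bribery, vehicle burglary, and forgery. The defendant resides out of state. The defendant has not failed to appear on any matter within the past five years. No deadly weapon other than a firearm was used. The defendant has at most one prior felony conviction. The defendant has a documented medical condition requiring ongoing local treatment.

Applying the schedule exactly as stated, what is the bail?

$76,580

Base amounts from the schedule: bribery $16,550; vehicle burglary $7,400; forgery $35,700.
Stacking rule: highest base plus $9,500 per additional charge. Highest is forgery at $35,700; 2 additional charges → +$19,000. Combined base = $54,700.
Net percentage adjustment: −10% +50% = +40%. $54,700 × 1.4 = $76,580.
$76,580 is at or above the $4,000 minimum.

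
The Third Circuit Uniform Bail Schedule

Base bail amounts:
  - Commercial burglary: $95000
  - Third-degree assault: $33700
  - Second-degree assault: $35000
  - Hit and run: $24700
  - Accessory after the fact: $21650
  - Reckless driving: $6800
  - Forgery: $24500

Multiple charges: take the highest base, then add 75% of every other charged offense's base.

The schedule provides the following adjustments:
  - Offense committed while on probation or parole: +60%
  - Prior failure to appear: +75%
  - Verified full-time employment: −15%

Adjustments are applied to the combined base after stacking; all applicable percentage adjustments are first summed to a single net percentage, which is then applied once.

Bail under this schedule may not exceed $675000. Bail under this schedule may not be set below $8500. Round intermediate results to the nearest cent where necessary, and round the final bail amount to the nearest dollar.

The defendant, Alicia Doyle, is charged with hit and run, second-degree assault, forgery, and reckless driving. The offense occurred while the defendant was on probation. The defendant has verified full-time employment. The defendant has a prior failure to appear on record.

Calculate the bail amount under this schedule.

$169400

Base amounts from the schedule: hit and run $24700; second-degree assault $35000; forgery $24500; reckless driving $6800.
Stacking rule: highest base plus 75% of each additional charge. Highest is second-degree assault at $35000. Additional: $24700 × 75% = $18525; $24500 × 75% = $18375; $6800 × 75% = $5100. Combined base = $35000 + $42000 = $77000.
Net percentage adjustment: +60% +75% −15% = +120%. $77000 × 2.2 = $169400.
$169400 is within the $675000 maximum.
$169400 is at or above the $8500 minimum.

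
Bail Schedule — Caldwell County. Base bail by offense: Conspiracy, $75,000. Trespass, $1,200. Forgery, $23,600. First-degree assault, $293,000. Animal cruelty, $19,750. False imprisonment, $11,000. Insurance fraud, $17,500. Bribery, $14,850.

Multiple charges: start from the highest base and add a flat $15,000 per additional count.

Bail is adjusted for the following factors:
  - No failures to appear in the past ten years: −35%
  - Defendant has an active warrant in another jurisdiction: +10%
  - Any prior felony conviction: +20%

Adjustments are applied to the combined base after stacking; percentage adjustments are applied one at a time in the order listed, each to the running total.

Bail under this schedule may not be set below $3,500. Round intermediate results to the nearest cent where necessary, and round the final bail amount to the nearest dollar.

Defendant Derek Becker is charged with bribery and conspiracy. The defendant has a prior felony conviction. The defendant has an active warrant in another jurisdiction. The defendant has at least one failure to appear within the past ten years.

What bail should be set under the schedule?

$118,800

Base amounts from the schedule: bribery $14,850; conspiracy $75,000.
Stacking rule: highest base plus $15,000 per additional charge. Highest is conspiracy at $75,000; 1 additional charge → +$15,000. Combined base = $90,000.
Defendant has an active warrant in another jurisdiction (+10%): $90,000 × 1.1 = $99,000.
Any prior felony conviction (+20%): $99,000 × 1.2 = $118,800.
$118,800 is at or above the $3,500 minimum.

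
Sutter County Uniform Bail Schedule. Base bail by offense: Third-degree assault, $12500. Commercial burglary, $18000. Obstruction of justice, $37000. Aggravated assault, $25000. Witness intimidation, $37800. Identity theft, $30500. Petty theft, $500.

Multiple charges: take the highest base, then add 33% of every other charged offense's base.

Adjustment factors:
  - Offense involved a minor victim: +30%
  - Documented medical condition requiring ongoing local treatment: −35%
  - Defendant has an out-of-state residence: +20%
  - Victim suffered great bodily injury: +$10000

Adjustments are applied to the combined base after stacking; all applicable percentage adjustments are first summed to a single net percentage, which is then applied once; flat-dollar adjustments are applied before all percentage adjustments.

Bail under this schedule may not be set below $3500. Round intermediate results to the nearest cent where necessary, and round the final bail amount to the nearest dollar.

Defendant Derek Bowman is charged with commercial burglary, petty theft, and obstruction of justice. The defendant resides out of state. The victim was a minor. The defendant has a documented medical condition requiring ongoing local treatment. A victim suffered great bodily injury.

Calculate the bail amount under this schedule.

$61071

Base amounts from the schedule: commercial burglary $18000; petty theft $500; obstruction of justice $37000.
Stacking rule: highest base plus 33% of each additional charge. Highest is obstruction of justice at $37000. Additional: $18000 × 33% = $5940; $500 × 33% = $165. Combined base = $37000 + $6105 = $43105.
Victim suffered great bodily injury (+$10000 flat): $43105 + $10000 = $53105.
Net percentage adjustment: +30% −35% +20% = +15%. $53105 × 1.15 = $61070.75.
$61070.75 is at or above the $3500 minimum.
Rounded to the nearest dollar: $61071.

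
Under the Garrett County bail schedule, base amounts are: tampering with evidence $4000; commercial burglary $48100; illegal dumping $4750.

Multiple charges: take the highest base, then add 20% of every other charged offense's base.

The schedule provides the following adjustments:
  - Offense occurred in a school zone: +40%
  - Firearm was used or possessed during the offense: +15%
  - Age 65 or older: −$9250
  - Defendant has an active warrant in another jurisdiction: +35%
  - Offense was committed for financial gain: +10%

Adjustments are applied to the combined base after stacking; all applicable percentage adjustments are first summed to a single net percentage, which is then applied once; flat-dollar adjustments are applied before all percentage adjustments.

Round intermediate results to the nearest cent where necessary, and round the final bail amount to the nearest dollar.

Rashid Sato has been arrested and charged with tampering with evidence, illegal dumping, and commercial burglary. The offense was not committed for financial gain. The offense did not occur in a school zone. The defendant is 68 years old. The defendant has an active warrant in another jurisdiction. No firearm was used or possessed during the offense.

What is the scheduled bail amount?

Base amounts from the schedule: tampering with evidence $4000; illegal dumping $4750; commercial burglary $48100.
Stacking rule: highest base plus 20% of each additional charge. Highest is commercial burglary at $48100. Additional: $4000 × 20% = $800; $4750 × 20% = $950. Combined base = $48100 + $1750 = $49850.
Age 65 or older (−$9250 flat): $49850 − $9250 = $40600.
Defendant has an active warrant in another jurisdiction (+35%): $40600 × 1.35 = $54810.

$54810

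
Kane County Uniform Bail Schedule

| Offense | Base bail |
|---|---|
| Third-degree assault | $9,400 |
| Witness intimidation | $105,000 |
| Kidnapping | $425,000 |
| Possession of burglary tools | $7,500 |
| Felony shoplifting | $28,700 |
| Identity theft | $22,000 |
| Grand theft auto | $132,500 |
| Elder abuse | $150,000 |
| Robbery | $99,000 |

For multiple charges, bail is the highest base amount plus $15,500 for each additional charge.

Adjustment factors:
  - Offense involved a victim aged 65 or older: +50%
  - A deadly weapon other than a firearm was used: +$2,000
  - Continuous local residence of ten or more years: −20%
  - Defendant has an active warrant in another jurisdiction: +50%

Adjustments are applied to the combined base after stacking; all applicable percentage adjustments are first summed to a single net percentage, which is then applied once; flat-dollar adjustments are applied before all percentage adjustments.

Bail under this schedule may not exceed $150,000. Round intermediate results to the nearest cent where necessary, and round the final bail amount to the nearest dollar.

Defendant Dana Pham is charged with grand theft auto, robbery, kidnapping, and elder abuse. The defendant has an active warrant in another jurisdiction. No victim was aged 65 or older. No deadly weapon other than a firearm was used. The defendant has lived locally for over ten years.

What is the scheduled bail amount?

$150,000

Base amounts from the schedule: grand theft auto $132,500; robbery $99,000; kidnapping $425,000; elder abuse $150,000.
Stacking rule: highest base plus $15,500 per additional charge. Highest is kidnapping at $425,000; 3 additional charges → +$46,500. Combined base = $471,500.
Net percentage adjustment: −20% +50% = +30%. $471,500 × 1.3 = $612,950.
Result $612,950 exceeds the maximum of $150,000; bail is capped at $150,000.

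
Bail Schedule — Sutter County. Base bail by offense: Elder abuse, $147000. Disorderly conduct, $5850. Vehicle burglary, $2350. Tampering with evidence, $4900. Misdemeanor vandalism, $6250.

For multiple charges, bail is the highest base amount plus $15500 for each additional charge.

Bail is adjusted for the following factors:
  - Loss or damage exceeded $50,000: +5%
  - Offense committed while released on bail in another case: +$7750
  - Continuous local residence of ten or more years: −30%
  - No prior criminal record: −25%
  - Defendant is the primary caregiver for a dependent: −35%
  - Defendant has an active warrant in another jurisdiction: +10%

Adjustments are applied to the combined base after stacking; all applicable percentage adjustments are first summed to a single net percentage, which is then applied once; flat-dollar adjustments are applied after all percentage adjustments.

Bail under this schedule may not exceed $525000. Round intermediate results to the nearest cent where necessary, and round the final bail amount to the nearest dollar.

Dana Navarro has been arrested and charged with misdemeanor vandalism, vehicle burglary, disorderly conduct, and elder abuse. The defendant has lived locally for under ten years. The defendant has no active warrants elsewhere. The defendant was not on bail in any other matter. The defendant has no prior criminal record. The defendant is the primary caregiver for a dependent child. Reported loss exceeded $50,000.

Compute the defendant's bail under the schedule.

$87075

Base amounts from the schedule: misdemeanor vandalism $6250; vehicle burglary $2350; disorderly conduct $5850; elder abuse $147000.
Stacking rule: highest base plus $15500 per additional charge. Highest is elder abuse at $147000; 3 additional charges → +$46500. Combined base = $193500.
Net percentage adjustment: +5% −25% −35% = −55%. $193500 × 0.45 = $87075.
$87075 is within the $525000 maximum.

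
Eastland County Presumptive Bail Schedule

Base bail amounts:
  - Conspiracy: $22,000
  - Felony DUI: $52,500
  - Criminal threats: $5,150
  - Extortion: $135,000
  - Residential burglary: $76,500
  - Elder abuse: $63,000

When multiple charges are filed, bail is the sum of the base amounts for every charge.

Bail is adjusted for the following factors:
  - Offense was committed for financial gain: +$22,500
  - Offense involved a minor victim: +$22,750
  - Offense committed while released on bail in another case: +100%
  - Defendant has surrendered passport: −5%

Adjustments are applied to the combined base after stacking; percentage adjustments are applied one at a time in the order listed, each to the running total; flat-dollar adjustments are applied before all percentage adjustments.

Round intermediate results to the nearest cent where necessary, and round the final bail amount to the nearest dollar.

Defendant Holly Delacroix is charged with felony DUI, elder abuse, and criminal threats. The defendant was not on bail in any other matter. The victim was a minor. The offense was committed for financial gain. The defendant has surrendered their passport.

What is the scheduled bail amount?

Base amounts from the schedule: felony DUI $52,500; elder abuse $63,000; criminal threats $5,150.
Stacking rule: sum of all bases. $52,500 + $63,000 + $5,150 = $120,650.
Offense was committed for financial gain (+$22,500 flat): $120,650 + $22,500 = $143,150.
Offense involved a minor victim (+$22,750 flat): $143,150 + $22,750 = $165,900.
Defendant has surrendered passport (−5%): $165,900 × 0.95 = $157,605.

$157,605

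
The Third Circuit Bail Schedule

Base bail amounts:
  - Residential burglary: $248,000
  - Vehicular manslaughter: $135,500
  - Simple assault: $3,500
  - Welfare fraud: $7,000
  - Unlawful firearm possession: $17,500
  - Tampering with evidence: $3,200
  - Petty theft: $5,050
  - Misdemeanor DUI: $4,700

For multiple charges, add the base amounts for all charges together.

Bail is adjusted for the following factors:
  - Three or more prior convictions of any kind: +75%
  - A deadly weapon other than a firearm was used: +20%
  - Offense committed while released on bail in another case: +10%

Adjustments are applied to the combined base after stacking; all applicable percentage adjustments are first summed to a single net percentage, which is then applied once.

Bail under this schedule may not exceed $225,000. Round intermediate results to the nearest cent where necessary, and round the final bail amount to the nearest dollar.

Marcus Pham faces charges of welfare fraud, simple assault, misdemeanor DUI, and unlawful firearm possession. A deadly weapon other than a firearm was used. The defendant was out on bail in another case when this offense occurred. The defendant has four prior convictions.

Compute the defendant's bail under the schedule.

$67,035

Base amounts from the schedule: welfare fraud $7,000; simple assault $3,500; misdemeanor DUI $4,700; unlawful firearm possession $17,500.
Stacking rule: sum of all bases. $7,000 + $3,500 + $4,700 + $17,500 = $32,700.
Net percentage adjustment: +75% +20% +10% = +105%. $32,700 × 2.05 = $67,035.
$67,035 is within the $225,000 maximum.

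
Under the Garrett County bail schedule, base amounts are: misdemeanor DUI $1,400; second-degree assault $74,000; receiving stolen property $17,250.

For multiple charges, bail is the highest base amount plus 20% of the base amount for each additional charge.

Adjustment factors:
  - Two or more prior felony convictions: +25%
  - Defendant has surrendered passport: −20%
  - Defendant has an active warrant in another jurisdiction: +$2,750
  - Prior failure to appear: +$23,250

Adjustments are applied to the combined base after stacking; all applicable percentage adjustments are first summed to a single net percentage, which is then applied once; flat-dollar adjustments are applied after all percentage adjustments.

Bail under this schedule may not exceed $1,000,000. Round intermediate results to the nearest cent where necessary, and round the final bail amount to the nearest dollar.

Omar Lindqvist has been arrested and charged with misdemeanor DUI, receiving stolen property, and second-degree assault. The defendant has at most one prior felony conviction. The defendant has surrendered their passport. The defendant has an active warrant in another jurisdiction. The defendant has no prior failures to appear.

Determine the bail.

Base amounts from the schedule: misdemeanor DUI $1,400; receiving stolen property $17,250; second-degree assault $74,000.
Stacking rule: highest base plus 20% of each additional charge. Highest is second-degree assault at $74,000. Additional: $1,400 × 20% = $280; $17,250 × 20% = $3,450. Combined base = $74,000 + $3,730 = $77,730.
Defendant has surrendered passport (−20%): $77,730 × 0.8 = $62,184.
Defendant has an active warrant in another jurisdiction (+$2,750 flat): $62,184 + $2,750 = $64,934.
$64,934 is within the $1,000,000 maximum.

$64,934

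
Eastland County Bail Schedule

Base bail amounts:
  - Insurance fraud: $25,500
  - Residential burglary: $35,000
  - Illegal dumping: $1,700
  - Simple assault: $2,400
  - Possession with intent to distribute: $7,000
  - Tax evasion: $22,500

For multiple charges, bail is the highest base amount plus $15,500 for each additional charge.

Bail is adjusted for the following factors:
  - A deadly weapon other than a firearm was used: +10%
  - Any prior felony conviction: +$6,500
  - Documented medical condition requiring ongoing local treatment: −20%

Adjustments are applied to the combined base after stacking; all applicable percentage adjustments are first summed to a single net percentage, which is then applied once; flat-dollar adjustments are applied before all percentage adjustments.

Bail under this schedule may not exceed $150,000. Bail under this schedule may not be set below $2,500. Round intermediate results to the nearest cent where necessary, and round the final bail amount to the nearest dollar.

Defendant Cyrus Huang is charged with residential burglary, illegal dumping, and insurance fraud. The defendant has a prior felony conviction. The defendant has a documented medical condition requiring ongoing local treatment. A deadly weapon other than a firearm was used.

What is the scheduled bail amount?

$65,250

Base amounts from the schedule: residential burglary $35,000; illegal dumping $1,700; insurance fraud $25,500.
Stacking rule: highest base plus $15,500 per additional charge. Highest is residential burglary at $35,000; 2 additional charges → +$31,000. Combined base = $66,000.
Any prior felony conviction (+$6,500 flat): $66,000 + $6,500 = $72,500.
Net percentage adjustment: +10% −20% = −10%. $72,500 × 0.9 = $65,250.
$65,250 is within the $150,000 maximum.
$65,250 is at or above the $2,500 minimum.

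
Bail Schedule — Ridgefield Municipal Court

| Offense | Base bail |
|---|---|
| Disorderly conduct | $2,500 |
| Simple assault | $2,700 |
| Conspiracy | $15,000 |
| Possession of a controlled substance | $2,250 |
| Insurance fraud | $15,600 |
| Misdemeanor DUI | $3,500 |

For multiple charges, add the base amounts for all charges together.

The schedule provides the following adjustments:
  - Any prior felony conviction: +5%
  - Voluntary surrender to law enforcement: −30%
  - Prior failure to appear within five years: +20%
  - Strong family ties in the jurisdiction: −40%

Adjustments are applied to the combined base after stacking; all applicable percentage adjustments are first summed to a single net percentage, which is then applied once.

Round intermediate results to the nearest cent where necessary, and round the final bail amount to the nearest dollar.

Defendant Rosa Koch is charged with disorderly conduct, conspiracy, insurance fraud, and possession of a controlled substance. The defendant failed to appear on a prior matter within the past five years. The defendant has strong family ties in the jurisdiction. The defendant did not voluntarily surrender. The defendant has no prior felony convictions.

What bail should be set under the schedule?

Base amounts from the schedule: disorderly conduct $2,500; conspiracy $15,000; insurance fraud $15,600; possession of a controlled substance $2,250.
Stacking rule: sum of all bases. $2,500 + $15,000 + $15,600 + $2,250 = $35,350.
Net percentage adjustment: +20% −40% = −20%. $35,350 × 0.8 = $28,280.

$28,280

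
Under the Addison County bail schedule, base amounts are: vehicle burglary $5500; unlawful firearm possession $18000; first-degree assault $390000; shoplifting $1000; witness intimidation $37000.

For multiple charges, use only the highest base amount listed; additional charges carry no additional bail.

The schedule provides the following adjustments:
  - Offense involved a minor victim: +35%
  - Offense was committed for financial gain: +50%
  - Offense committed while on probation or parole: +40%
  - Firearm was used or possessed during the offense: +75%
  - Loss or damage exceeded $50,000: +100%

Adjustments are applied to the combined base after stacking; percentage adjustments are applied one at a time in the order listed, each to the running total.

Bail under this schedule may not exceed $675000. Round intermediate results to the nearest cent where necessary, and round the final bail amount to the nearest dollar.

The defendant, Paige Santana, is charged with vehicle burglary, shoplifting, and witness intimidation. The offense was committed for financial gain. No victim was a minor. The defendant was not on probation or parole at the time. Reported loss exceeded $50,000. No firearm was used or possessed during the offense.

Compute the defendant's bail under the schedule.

Base amounts from the schedule: vehicle burglary $5500; shoplifting $1000; witness intimidation $37000.
Stacking rule: use the highest base only. Highest is witness intimidation at $37000. Combined base = $37000.
Offense was committed for financial gain (+50%): $37000 × 1.5 = $55500.
Loss or damage exceeded $50,000 (+100%): $55500 × 2 = $111000.
$111000 is within the $675000 maximum.

$111000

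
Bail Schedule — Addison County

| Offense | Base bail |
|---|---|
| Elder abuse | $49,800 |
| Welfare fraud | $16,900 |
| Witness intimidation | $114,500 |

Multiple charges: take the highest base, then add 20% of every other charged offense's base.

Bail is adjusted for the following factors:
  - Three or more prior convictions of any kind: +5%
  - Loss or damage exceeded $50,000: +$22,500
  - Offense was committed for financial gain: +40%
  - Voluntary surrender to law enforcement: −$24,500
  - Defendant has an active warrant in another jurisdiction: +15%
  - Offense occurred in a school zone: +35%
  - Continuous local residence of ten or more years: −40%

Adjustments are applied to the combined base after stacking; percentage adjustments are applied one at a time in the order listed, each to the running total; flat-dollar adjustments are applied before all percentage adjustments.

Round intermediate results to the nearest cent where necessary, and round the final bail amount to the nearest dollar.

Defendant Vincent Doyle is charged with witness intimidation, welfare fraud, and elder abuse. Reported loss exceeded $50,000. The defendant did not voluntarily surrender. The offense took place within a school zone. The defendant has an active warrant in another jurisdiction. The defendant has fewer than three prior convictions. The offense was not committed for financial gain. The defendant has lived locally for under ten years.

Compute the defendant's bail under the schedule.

$233,403

Base amounts from the schedule: witness intimidation $114,500; welfare fraud $16,900; elder abuse $49,800.
Stacking rule: highest base plus 20% of each additional charge. Highest is witness intimidation at $114,500. Additional: $16,900 × 20% = $3,380; $49,800 × 20% = $9,960. Combined base = $114,500 + $13,340 = $127,840.
Loss or damage exceeded $50,000 (+$22,500 flat): $127,840 + $22,500 = $150,340.
Defendant has an active warrant in another jurisdiction (+15%): $150,340 × 1.15 = $172,891.
Offense occurred in a school zone (+35%): $172,891 × 1.35 = $233,402.85.
Rounded to the nearest dollar: $233,403.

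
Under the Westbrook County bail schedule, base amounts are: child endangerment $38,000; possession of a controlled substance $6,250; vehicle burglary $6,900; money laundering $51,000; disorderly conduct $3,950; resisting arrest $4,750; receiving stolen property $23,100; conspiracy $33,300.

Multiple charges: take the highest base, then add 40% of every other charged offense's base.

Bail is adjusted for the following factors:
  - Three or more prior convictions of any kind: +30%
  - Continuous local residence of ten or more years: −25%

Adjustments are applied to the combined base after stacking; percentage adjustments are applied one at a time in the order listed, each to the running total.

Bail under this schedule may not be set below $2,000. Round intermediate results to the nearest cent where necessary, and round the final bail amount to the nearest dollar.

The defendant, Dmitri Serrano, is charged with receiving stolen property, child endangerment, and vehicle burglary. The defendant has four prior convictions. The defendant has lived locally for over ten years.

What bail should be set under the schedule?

Base amounts from the schedule: receiving stolen property $23,100; child endangerment $38,000; vehicle burglary $6,900.
Stacking rule: highest base plus 40% of each additional charge. Highest is child endangerment at $38,000. Additional: $23,100 × 40% = $9,240; $6,900 × 40% = $2,760. Combined base = $38,000 + $12,000 = $50,000.
Three or more prior convictions of any kind (+30%): $50,000 × 1.3 = $65,000.
Continuous local residence of ten or more years (−25%): $65,000 × 0.75 = $48,750.
$48,750 is at or above the $2,000 minimum.

$48,750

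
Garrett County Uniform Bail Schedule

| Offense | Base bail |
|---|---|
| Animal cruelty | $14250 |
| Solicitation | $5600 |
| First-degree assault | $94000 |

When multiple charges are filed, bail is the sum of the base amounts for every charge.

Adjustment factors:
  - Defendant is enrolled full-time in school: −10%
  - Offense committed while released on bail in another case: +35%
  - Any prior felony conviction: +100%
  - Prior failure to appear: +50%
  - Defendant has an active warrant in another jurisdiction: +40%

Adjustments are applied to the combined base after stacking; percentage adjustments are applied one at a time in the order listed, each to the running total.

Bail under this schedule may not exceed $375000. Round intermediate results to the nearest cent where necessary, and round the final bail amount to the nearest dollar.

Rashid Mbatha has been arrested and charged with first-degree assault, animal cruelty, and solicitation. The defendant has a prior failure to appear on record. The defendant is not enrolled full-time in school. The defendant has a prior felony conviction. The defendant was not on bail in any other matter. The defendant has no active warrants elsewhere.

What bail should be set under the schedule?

$341550

Base amounts from the schedule: first-degree assault $94000; animal cruelty $14250; solicitation $5600.
Stacking rule: sum of all bases. $94000 + $14250 + $5600 = $113850.
Any prior felony conviction (+100%): $113850 × 2 = $227700.
Prior failure to appear (+50%): $227700 × 1.5 = $341550.
$341550 is within the $375000 maximum.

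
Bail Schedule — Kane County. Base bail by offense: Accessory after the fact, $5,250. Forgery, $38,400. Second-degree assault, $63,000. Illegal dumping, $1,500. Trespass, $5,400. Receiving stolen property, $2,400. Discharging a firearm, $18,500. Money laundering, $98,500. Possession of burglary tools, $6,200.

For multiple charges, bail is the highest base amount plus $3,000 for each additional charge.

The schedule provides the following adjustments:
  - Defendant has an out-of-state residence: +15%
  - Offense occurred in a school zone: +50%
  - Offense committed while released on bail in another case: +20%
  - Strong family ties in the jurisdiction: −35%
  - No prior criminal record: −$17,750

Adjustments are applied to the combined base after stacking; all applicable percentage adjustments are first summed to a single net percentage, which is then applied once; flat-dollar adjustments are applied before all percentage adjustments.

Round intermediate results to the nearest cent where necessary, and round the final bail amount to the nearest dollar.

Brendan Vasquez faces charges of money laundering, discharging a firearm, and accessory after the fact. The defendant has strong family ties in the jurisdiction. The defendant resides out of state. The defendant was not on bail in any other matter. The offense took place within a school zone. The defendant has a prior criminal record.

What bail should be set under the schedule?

Base amounts from the schedule: money laundering $98,500; discharging a firearm $18,500; accessory after the fact $5,250.
Stacking rule: highest base plus $3,000 per additional charge. Highest is money laundering at $98,500; 2 additional charges → +$6,000. Combined base = $104,500.
Net percentage adjustment: +15% +50% −35% = +30%. $104,500 × 1.3 = $135,850.

$135,850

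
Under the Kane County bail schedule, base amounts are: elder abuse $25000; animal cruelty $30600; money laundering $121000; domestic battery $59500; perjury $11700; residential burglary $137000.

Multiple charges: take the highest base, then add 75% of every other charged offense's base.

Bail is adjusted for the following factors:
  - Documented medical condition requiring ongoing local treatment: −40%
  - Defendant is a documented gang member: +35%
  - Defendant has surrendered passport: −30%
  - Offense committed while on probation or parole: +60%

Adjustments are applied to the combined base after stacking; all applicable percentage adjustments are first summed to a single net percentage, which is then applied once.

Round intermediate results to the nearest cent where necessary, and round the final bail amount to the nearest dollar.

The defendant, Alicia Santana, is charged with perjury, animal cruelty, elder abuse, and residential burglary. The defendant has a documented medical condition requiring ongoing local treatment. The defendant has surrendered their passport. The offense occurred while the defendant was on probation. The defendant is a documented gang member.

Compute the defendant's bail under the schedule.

$234344

Base amounts from the schedule: perjury $11700; animal cruelty $30600; elder abuse $25000; residential burglary $137000.
Stacking rule: highest base plus 75% of each additional charge. Highest is residential burglary at $137000. Additional: $11700 × 75% = $8775; $30600 × 75% = $22950; $25000 × 75% = $18750. Combined base = $137000 + $50475 = $187475.
Net percentage adjustment: −40% +35% −30% +60% = +25%. $187475 × 1.25 = $234343.75.
Rounded to the nearest dollar: $234344.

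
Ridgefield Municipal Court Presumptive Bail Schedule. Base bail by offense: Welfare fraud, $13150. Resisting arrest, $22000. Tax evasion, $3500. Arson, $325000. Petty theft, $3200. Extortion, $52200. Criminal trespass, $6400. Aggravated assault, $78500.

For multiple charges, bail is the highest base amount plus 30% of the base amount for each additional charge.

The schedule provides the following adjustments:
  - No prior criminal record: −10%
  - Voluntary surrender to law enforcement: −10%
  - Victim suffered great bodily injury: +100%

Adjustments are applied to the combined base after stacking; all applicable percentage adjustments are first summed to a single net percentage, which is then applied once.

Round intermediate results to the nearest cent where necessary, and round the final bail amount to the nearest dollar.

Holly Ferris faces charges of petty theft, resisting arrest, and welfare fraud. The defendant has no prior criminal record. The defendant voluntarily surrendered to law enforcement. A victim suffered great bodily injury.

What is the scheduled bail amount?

Base amounts from the schedule: petty theft $3200; resisting arrest $22000; welfare fraud $13150.
Stacking rule: highest base plus 30% of each additional charge. Highest is resisting arrest at $22000. Additional: $3200 × 30% = $960; $13150 × 30% = $3945. Combined base = $22000 + $4905 = $26905.
Net percentage adjustment: −10% −10% +100% = +80%. $26905 × 1.8 = $48429.

$48429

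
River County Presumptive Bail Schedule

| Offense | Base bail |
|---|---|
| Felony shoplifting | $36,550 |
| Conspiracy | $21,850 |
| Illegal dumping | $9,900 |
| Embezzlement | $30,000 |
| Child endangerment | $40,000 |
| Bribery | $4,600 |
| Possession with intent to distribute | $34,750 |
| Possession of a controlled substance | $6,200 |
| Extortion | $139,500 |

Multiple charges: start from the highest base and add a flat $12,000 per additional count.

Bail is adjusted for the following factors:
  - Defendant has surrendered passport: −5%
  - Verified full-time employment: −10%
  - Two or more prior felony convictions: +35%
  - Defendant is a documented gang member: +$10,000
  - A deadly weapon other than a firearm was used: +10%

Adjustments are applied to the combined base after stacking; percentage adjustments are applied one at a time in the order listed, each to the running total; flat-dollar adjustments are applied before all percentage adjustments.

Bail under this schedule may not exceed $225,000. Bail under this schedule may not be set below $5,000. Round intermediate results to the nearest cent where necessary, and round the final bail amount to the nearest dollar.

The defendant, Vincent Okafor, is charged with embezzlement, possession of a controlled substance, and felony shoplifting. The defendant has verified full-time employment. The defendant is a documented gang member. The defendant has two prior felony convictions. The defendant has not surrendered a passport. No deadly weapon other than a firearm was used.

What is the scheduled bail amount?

$85,718

Base amounts from the schedule: embezzlement $30,000; possession of a controlled substance $6,200; felony shoplifting $36,550.
Stacking rule: highest base plus $12,000 per additional charge. Highest is felony shoplifting at $36,550; 2 additional charges → +$24,000. Combined base = $60,550.
Defendant is a documented gang member (+$10,000 flat): $60,550 + $10,000 = $70,550.
Verified full-time employment (−10%): $70,550 × 0.9 = $63,495.
Two or more prior felony convictions (+35%): $63,495 × 1.35 = $85,718.25.
$85,718.25 is within the $225,000 maximum.
$85,718.25 is at or above the $5,000 minimum.
Rounded to the nearest dollar: $85,718.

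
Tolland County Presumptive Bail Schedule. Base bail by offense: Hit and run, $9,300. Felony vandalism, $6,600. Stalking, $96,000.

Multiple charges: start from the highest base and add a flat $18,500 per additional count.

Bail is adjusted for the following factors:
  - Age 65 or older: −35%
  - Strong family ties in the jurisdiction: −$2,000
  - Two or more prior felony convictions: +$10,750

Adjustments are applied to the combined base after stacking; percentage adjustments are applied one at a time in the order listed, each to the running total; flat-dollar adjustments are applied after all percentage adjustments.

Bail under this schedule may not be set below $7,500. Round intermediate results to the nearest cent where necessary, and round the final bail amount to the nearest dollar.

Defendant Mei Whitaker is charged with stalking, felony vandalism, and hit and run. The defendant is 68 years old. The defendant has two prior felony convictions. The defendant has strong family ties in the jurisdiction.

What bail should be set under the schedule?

Base amounts from the schedule: stalking $96,000; felony vandalism $6,600; hit and run $9,300.
Stacking rule: highest base plus $18,500 per additional charge. Highest is stalking at $96,000; 2 additional charges → +$37,000. Combined base = $133,000.
Age 65 or older (−35%): $133,000 × 0.65 = $86,450.
Strong family ties in the jurisdiction (−$2,000 flat): $86,450 − $2,000 = $84,450.
Two or more prior felony convictions (+$10,750 flat): $84,450 + $10,750 = $95,200.
$95,200 is at or above the $7,500 minimum.

$95,200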